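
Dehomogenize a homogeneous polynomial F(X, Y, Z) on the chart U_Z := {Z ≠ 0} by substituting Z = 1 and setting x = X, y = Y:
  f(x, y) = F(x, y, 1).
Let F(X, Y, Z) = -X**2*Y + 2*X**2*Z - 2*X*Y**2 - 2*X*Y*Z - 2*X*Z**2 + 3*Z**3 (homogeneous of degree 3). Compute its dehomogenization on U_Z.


f(x, y) = -x**2*y + 2*x**2 - 2*x*y**2 - 2*x*y - 2*x + 3

On U_Z we set Z = 1. Each monomial c·X^i·Y^j·Z^k in F becomes c·x^i·y^j·1^k = c·x^i·y^j.
Substituting Z = 1: F(X, Y, 1) = -x**2*y + 2*x**2 - 2*x*y**2 - 2*x*y - 2*x + 3.
Note: deg(f) ≤ deg(F) = 3; strict inequality happens when F is divisible by Z (lost terms).


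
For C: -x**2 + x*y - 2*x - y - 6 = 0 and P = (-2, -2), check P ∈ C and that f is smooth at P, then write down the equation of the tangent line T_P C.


Tangent line at P: -3*y - 6 = 0.

Step 1: f(-2, -2) = 0, so P lies on C.
Step 2: partial derivatives
  f_x(x, y) = -2*x + y - 2, f_y(x, y) = x - 1.
  f_x(P) = 0, f_y(P) = -3 (gradient nonzero, so P is smooth).
Step 3: tangent line at P: 0·(x − -2) + -3·(y − -2) = 0.
Expanding: -3*y - 6 = 0.


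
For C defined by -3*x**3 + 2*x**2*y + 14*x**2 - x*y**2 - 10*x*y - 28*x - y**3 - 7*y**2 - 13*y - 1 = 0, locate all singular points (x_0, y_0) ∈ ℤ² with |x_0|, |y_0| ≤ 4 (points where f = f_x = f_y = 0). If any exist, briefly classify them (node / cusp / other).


Singular points: {(1, -3)}; classification: node.

Compute partial derivatives:
  f_x = -9*x**2 + 4*x*y + 28*x - y**2 - 10*y - 28.
  f_y = 2*x**2 - 2*x*y - 10*x - 3*y**2 - 14*y - 13.
Scan x_0 ∈ {−4, ..., 4}. For each x_0, f_y(x_0, y) is a polynomial in y; find its integer roots y ∈ {−4, ..., 4}, then test f_x and f at those candidates.
  x = -4: f_y(-4, y) = -3*y**2 - 6*y + 59; no integer root y with |y| ≤ 4.
  x = -3: f_y(-3, y) = -3*y**2 - 8*y + 35; no integer root y with |y| ≤ 4.
  x = -2: f_y(-2, y) = -3*y**2 - 10*y + 15; no integer root y with |y| ≤ 4.
  x = -1: f_y(-1, y) = -3*y**2 - 12*y - 1; no integer root y with |y| ≤ 4.
  x = 0: f_y(0, y) = -3*y**2 - 14*y - 13; no integer root y with |y| ≤ 4.
  x = 1: f_y(1, y) = -3*y**2 - 16*y - 21; vanishes at y ∈ {-3}. (1, -3): f_x = 0, f = 0 — SINGULAR.
  x = 2: f_y(2, y) = -3*y**2 - 18*y - 25; no integer root y with |y| ≤ 4.
  x = 3: f_y(3, y) = -3*y**2 - 20*y - 25; no integer root y with |y| ≤ 4.
  x = 4: f_y(4, y) = -3*y**2 - 22*y - 21; no integer root y with |y| ≤ 4.
Only singular point on the grid: (1, -3).
Classify: substitute x = 1 + u, y = -3 + v and expand: f = -3*u**3 + 2*u**2*v - u**2 - u*v**2 - v**3 + v**2.
No constant or linear terms (consistent with a singular point). Quadratic part: -u**2 + v**2. Cubic part: -3*u**3 + 2*u**2*v - u*v**2 - v**3.
The quadratic part v**2 - u**2 = (v − u)(v + u) splits into two distinct linear factors, so there are two distinct tangent lines y − -3 = ±(x − 1) — this is a node (ordinary double point).
Classification: node.


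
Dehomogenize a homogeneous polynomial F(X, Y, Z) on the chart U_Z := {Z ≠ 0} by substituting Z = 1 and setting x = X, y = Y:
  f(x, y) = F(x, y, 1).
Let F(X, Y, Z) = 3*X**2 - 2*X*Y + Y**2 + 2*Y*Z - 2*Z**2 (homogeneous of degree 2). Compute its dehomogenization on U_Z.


f(x, y) = 3*x**2 - 2*x*y + y**2 + 2*y - 2

On U_Z we set Z = 1. Each monomial c·X^i·Y^j·Z^k in F becomes c·x^i·y^j·1^k = c·x^i·y^j.
Substituting Z = 1: F(X, Y, 1) = 3*x**2 - 2*x*y + y**2 + 2*y - 2.
Note: deg(f) ≤ deg(F) = 2; strict inequality happens when F is divisible by Z (lost terms).


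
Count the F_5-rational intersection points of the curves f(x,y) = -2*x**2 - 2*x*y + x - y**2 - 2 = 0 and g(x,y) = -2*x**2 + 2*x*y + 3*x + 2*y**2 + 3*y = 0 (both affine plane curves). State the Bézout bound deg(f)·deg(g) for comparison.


Common zeros: {(2, 2), (4, 0), (4, 2)}; count = 3; Bézout bound = 4.

deg(f) = 2, deg(g) = 2, so Bézout bound = 4.
Scan x ∈ F_5. For each x, list the y ∈ F_5 with f(x, y) ≡ 0 and those with g(x, y) ≡ 0 (mod 5); the common zeros in that column are the intersection.
  x = 0: f ≡ 0 at y ∈ ∅; g ≡ 0 at y ∈ {0, 1}; common: ∅.
  x = 1: f ≡ 0 at y ∈ ∅; g ≡ 0 at y ∈ ∅; common: ∅.
  x = 2: f ≡ 0 at y ∈ {2, 4}; g ≡ 0 at y ∈ {2}; common: {2}.
  x = 3: f ≡ 0 at y ∈ ∅; g ≡ 0 at y ∈ ∅; common: ∅.
  x = 4: f ≡ 0 at y ∈ {0, 2}; g ≡ 0 at y ∈ {0, 2}; common: {0, 2}.
Collecting: common zeros = {(2, 2), (4, 0), (4, 2)}, so the count is 3.
Comparison with the Bézout bound: 3 ≤ 4 = deg(f)·deg(g), as expected for curves with no common component (the affine F_5-count falls short of the bound because intersections may lie at infinity, over extension fields, or carry multiplicity).


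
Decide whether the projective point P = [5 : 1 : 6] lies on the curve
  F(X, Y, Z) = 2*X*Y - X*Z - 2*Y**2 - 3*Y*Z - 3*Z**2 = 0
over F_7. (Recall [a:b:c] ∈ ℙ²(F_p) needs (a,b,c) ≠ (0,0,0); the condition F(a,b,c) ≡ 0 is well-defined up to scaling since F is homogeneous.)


F(5,1,6) ≡ 6 (mod 7); P is NOT on the curve.

Evaluate F(5, 1, 6) term-by-term (mod 7).
  2*X*Y ↦ 2·5·1·1 = 10
  -X*Z ↦ -1·5·1·6 = -30
  -2*Y**2 ↦ -2·1·1·1 = -2
  -3*Y*Z ↦ -3·1·1·6 = -18
  -3*Z**2 ↦ -3·1·1·36 = -108
Sum: F(5, 1, 6) = (10) + (-30) + (-2) + (-18) + (-108) = -148.
Reducing mod 7: -148 ≡ 6 (mod 7).
Since F(a, b, c) ≡ 6 ≠ 0 (mod 7), P does NOT lie on the curve.


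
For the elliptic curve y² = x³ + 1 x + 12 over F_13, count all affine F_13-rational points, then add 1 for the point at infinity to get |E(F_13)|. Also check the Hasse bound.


Affine points = {(0, 5), (0, 8), (1, 1), (1, 12), (2, 3), (2, 10), (3, 4), (3, 9), (5, 5), (5, 8), (6, 0), (8, 5), (8, 8), (9, 3), (9, 10), (12, 6), (12, 7)}; affine count = 17; |E(F_13)| = 18.

Discriminant check: Δ ∝ 4a³ + 27b² = 4·1³ + 27·12² = 4·1 + 27·144 ≡ 5 (mod 13). Nonzero ⇒ E is nonsingular.
For each x ∈ F_13, compute rhs = x³ + 1·x + 12 mod 13, then count y ∈ F_13 with y² ≡ rhs.
  x = 0: rhs = 12, matching y values: 5, 8 (2 points).
  x = 1: rhs = 1, matching y values: 1, 12 (2 points).
  x = 2: rhs = 9, matching y values: 3, 10 (2 points).
  x = 3: rhs = 3, matching y values: 4, 9 (2 points).
  x = 4: rhs = 2, matching y values: none (0 points).
  x = 5: rhs = 12, matching y values: 5, 8 (2 points).
  x = 6: rhs = 0, matching y values: 0 (1 points).
  x = 7: rhs = 11, matching y values: none (0 points).
  x = 8: rhs = 12, matching y values: 5, 8 (2 points).
  x = 9: rhs = 9, matching y values: 3, 10 (2 points).
  x = 10: rhs = 8, matching y values: none (0 points).
  x = 11: rhs = 2, matching y values: none (0 points).
  x = 12: rhs = 10, matching y values: 6, 7 (2 points).
Total affine count: 17.
Full point count |E(F_13)| = 17 + 1 = 18.
Hasse bound: |18 − (13+1)| = |4| = 4 ≤ 2√13 ≈ 7.2111 ✓.


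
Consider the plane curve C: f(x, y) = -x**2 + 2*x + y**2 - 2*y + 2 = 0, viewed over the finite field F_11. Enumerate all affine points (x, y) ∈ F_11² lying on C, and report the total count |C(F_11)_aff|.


Affine F_11-points: {(1, 4), (1, 9), (5, 6), (5, 7), (6, 0), (6, 2), (7, 0), (7, 2), (8, 6), (8, 7)}; count = 10.

For each of the 121 pairs (x, y) ∈ F_11², evaluate f(x, y) mod 11. Record the zeros.
  x = 0: [0↦2, 1↦1, 2↦2, 3↦5, 4↦10, 5↦6, 6↦4, 7↦4, 8↦6, 9↦10, 10↦5]  zeros at y ∈ ∅
  x = 1: [0↦3, 1↦2, 2↦3, 3↦6, 4↦0, 5↦7, 6↦5, 7↦5, 8↦7, 9↦0, 10↦6]  zeros at y ∈ {4, 9}
  x = 2: [0↦2, 1↦1, 2↦2, 3↦5, 4↦10, 5↦6, 6↦4, 7↦4, 8↦6, 9↦10, 10↦5]  zeros at y ∈ ∅
  x = 3: [0↦10, 1↦9, 2↦10, 3↦2, 4↦7, 5↦3, 6↦1, 7↦1, 8↦3, 9↦7, 10↦2]  zeros at y ∈ ∅
  x = 4: [0↦5, 1↦4, 2↦5, 3↦8, 4↦2, 5↦9, 6↦7, 7↦7, 8↦9, 9↦2, 10↦8]  zeros at y ∈ ∅
  x = 5: [0↦9, 1↦8, 2↦9, 3↦1, 4↦6, 5↦2, 6↦0, 7↦0, 8↦2, 9↦6, 10↦1]  zeros at y ∈ {6, 7}
  x = 6: [0↦0, 1↦10, 2↦0, 3↦3, 4↦8, 5↦4, 6↦2, 7↦2, 8↦4, 9↦8, 10↦3]  zeros at y ∈ {0, 2}
  x = 7: [0↦0, 1↦10, 2↦0, 3↦3, 4↦8, 5↦4, 6↦2, 7↦2, 8↦4, 9↦8, 10↦3]  zeros at y ∈ {0, 2}
  x = 8: [0↦9, 1↦8, 2↦9, 3↦1, 4↦6, 5↦2, 6↦0, 7↦0, 8↦2, 9↦6, 10↦1]  zeros at y ∈ {6, 7}
  x = 9: [0↦5, 1↦4, 2↦5, 3↦8, 4↦2, 5↦9, 6↦7, 7↦7, 8↦9, 9↦2, 10↦8]  zeros at y ∈ ∅
  x = 10: [0↦10, 1↦9, 2↦10, 3↦2, 4↦7, 5↦3, 6↦1, 7↦1, 8↦3, 9↦7, 10↦2]  zeros at y ∈ ∅
Collecting zeros: affine points = {(1, 4), (1, 9), (5, 6), (5, 7), (6, 0), (6, 2), (7, 0), (7, 2), (8, 6), (8, 7)}.
Total count |C(F_11)_aff| = 10.


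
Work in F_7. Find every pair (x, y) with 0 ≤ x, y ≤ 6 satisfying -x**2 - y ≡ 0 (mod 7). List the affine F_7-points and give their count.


Affine F_7-points: {(0, 0), (1, 6), (2, 3), (3, 5), (4, 5), (5, 3), (6, 6)}; count = 7.

For each of the 49 pairs (x, y) ∈ F_7², evaluate f(x, y) mod 7. Record the zeros.
  x = 0: [0↦0, 1↦6, 2↦5, 3↦4, 4↦3, 5↦2, 6↦1]  zeros at y ∈ {0}
  x = 1: [0↦6, 1↦5, 2↦4, 3↦3, 4↦2, 5↦1, 6↦0]  zeros at y ∈ {6}
  x = 2: [0↦3, 1↦2, 2↦1, 3↦0, 4↦6, 5↦5, 6↦4]  zeros at y ∈ {3}
  x = 3: [0↦5, 1↦4, 2↦3, 3↦2, 4↦1, 5↦0, 6↦6]  zeros at y ∈ {5}
  x = 4: [0↦5, 1↦4, 2↦3, 3↦2, 4↦1, 5↦0, 6↦6]  zeros at y ∈ {5}
  x = 5: [0↦3, 1↦2, 2↦1, 3↦0, 4↦6, 5↦5, 6↦4]  zeros at y ∈ {3}
  x = 6: [0↦6, 1↦5, 2↦4, 3↦3, 4↦2, 5↦1, 6↦0]  zeros at y ∈ {6}
Collecting zeros: affine points = {(0, 0), (1, 6), (2, 3), (3, 5), (4, 5), (5, 3), (6, 6)}.
Total count |C(F_7)_aff| = 7.


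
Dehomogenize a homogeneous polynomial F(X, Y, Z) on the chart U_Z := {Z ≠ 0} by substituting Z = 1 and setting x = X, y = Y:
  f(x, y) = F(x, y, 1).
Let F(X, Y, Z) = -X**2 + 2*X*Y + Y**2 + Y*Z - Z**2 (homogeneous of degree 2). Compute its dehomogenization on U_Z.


f(x, y) = -x**2 + 2*x*y + y**2 + y - 1

On U_Z we set Z = 1. Each monomial c·X^i·Y^j·Z^k in F becomes c·x^i·y^j·1^k = c·x^i·y^j.
Substituting Z = 1: F(X, Y, 1) = -x**2 + 2*x*y + y**2 + y - 1.
Note: deg(f) ≤ deg(F) = 2; strict inequality happens when F is divisible by Z (lost terms).


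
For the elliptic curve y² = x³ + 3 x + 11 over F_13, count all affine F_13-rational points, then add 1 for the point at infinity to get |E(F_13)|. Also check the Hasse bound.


Affine points = {(2, 5), (2, 8), (4, 3), (4, 10), (8, 1), (8, 12), (9, 0), (10, 1), (10, 12), (11, 6), (11, 7)}; affine count = 11; |E(F_13)| = 12.

Discriminant check: Δ ∝ 4a³ + 27b² = 4·3³ + 27·11² = 4·27 + 27·121 ≡ 8 (mod 13). Nonzero ⇒ E is nonsingular.
For each x ∈ F_13, compute rhs = x³ + 3·x + 11 mod 13, then count y ∈ F_13 with y² ≡ rhs.
  x = 0: rhs = 11, matching y values: none (0 points).
  x = 1: rhs = 2, matching y values: none (0 points).
  x = 2: rhs = 12, matching y values: 5, 8 (2 points).
  x = 3: rhs = 8, matching y values: none (0 points).
  x = 4: rhs = 9, matching y values: 3, 10 (2 points).
  x = 5: rhs = 8, matching y values: none (0 points).
  x = 6: rhs = 11, matching y values: none (0 points).
  x = 7: rhs = 11, matching y values: none (0 points).
  x = 8: rhs = 1, matching y values: 1, 12 (2 points).
  x = 9: rhs = 0, matching y values: 0 (1 points).
  x = 10: rhs = 1, matching y values: 1, 12 (2 points).
  x = 11: rhs = 10, matching y values: 6, 7 (2 points).
  x = 12: rhs = 7, matching y values: none (0 points).
Total affine count: 11.
Full point count |E(F_13)| = 11 + 1 = 12.
Hasse bound: |12 − (13+1)| = |-2| = 2 ≤ 2√13 ≈ 7.2111 ✓.


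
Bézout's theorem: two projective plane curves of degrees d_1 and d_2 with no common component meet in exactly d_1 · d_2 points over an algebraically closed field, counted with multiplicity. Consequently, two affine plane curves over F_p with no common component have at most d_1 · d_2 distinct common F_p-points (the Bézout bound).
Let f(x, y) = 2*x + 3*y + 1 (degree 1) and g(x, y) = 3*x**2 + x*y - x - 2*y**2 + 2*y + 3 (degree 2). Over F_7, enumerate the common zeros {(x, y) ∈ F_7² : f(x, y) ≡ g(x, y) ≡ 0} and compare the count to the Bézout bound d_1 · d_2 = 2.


Common zeros: {(1, 6), (2, 3)}; count = 2; Bézout bound = 2.

deg(f) = 1, deg(g) = 2, so Bézout bound = 2.
Scan x ∈ F_7. For each x, list the y ∈ F_7 with f(x, y) ≡ 0 and those with g(x, y) ≡ 0 (mod 7); the common zeros in that column are the intersection.
  x = 0: f ≡ 0 at y ∈ {2}; g ≡ 0 at y ∈ {4}; common: ∅.
  x = 1: f ≡ 0 at y ∈ {6}; g ≡ 0 at y ∈ {6}; common: {6}.
  x = 2: f ≡ 0 at y ∈ {3}; g ≡ 0 at y ∈ {3, 6}; common: {3}.
  x = 3: f ≡ 0 at y ∈ {0}; g ≡ 0 at y ∈ ∅; common: ∅.
  x = 4: f ≡ 0 at y ∈ {4}; g ≡ 0 at y ∈ ∅; common: ∅.
  x = 5: f ≡ 0 at y ∈ {1}; g ≡ 0 at y ∈ ∅; common: ∅.
  x = 6: f ≡ 0 at y ∈ {5}; g ≡ 0 at y ∈ {0, 4}; common: ∅.
Collecting: common zeros = {(1, 6), (2, 3)}, so the count is 2.
Comparison with the Bézout bound: 2 ≤ 2 = deg(f)·deg(g), as expected for curves with no common component (the bound is attained).


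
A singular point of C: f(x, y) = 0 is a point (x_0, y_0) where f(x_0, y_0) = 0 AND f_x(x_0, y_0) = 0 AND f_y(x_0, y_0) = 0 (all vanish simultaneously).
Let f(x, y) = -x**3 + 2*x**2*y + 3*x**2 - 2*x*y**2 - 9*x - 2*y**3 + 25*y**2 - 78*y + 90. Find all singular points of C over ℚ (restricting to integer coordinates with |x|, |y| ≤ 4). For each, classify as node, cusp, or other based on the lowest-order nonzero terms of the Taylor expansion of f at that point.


Singular points: {(3, 3)}; classification: cusp.

Compute partial derivatives:
  f_x = -3*x**2 + 4*x*y + 6*x - 2*y**2 - 9.
  f_y = 2*x**2 - 4*x*y - 6*y**2 + 50*y - 78.
Scan x_0 ∈ {−4, ..., 4}. For each x_0, f_y(x_0, y) is a polynomial in y; find its integer roots y ∈ {−4, ..., 4}, then test f_x and f at those candidates.
  x = -4: f_y(-4, y) = -6*y**2 + 66*y - 46; no integer root y with |y| ≤ 4.
  x = -3: f_y(-3, y) = -6*y**2 + 62*y - 60; no integer root y with |y| ≤ 4.
  x = -2: f_y(-2, y) = -6*y**2 + 58*y - 70; no integer root y with |y| ≤ 4.
  x = -1: f_y(-1, y) = -6*y**2 + 54*y - 76; no integer root y with |y| ≤ 4.
  x = 0: f_y(0, y) = -6*y**2 + 50*y - 78; no integer root y with |y| ≤ 4.
  x = 1: f_y(1, y) = -6*y**2 + 46*y - 76; no integer root y with |y| ≤ 4.
  x = 2: f_y(2, y) = -6*y**2 + 42*y - 70; no integer root y with |y| ≤ 4.
  x = 3: f_y(3, y) = -6*y**2 + 38*y - 60; vanishes at y ∈ {3}. (3, 3): f_x = 0, f = 0 — SINGULAR.
  x = 4: f_y(4, y) = -6*y**2 + 34*y - 46; no integer root y with |y| ≤ 4.
Only singular point on the grid: (3, 3).
Classify: substitute x = 3 + u, y = 3 + v and expand: f = -u**3 + 2*u**2*v - 2*u*v**2 - 2*v**3 + v**2.
No constant or linear terms (consistent with a singular point). Quadratic part: v**2. Cubic part: -u**3 + 2*u**2*v - 2*u*v**2 - 2*v**3.
The quadratic part v**2 is a perfect square, so there is a single (double) tangent line v = 0, i.e. y = 3. Restricting the cubic part to that line (v = 0) leaves -u**3 ≠ 0, so f is not divisible by v and the branch is v² ≈ u**3 to lowest order — this is a cusp.
Classification: cusp.


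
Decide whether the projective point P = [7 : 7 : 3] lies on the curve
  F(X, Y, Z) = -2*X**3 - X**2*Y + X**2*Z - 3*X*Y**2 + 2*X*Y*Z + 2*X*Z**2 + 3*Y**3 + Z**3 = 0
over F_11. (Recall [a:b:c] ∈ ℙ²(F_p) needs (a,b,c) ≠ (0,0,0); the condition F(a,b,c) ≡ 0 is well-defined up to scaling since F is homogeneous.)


F(7,7,3) ≡ 5 (mod 11); P is NOT on the curve.

Evaluate F(7, 7, 3) term-by-term (mod 11).
  -2*X**3 ↦ -2·343·1·1 = -686
  -X**2*Y ↦ -1·49·7·1 = -343
  X**2*Z ↦ 1·49·1·3 = 147
  -3*X*Y**2 ↦ -3·7·49·1 = -1029
  2*X*Y*Z ↦ 2·7·7·3 = 294
  2*X*Z**2 ↦ 2·7·1·9 = 126
  3*Y**3 ↦ 3·1·343·1 = 1029
  Z**3 ↦ 1·1·1·27 = 27
Sum: F(7, 7, 3) = (-686) + (-343) + (147) + (-1029) + (294) + (126) + (1029) + (27) = -435.
Reducing mod 11: -435 ≡ 5 (mod 11).
Since F(a, b, c) ≡ 5 ≠ 0 (mod 11), P does NOT lie on the curve.


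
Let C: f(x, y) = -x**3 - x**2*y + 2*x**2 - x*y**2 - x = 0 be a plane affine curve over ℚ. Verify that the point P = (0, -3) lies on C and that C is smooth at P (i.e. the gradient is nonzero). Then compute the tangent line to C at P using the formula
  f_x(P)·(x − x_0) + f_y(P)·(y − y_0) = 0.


Tangent line at P: -10*x = 0.

Step 1: f(0, -3) = 0, so P lies on C.
Step 2: partial derivatives
  f_x(x, y) = -3*x**2 - 2*x*y + 4*x - y**2 - 1, f_y(x, y) = -x**2 - 2*x*y.
  f_x(P) = -10, f_y(P) = 0 (gradient nonzero, so P is smooth).
Step 3: tangent line at P: -10·(x − 0) + 0·(y − -3) = 0.
Expanding: -10*x = 0.


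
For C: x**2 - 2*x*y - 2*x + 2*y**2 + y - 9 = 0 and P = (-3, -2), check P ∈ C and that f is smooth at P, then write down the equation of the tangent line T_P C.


Tangent line at P: -4*x - y - 14 = 0.

Step 1: f(-3, -2) = 0, so P lies on C.
Step 2: partial derivatives
  f_x(x, y) = 2*x - 2*y - 2, f_y(x, y) = -2*x + 4*y + 1.
  f_x(P) = -4, f_y(P) = -1 (gradient nonzero, so P is smooth).
Step 3: tangent line at P: -4·(x − -3) + -1·(y − -2) = 0.
Expanding: -4*x - y - 14 = 0.


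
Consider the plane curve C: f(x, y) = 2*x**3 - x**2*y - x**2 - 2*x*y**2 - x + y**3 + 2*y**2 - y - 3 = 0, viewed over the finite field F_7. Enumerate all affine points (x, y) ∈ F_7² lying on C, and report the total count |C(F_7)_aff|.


Affine F_7-points: {(1, 5), (2, 0), (3, 3), (3, 5), (4, 0), (5, 0), (5, 4), (6, 5), (6, 6)}; count = 9.

For each of the 49 pairs (x, y) ∈ F_7², evaluate f(x, y) mod 7. Record the zeros.
  x = 0: [0↦4, 1↦6, 2↦4, 3↦4, 4↦5, 5↦6, 6↦6]  zeros at y ∈ ∅
  x = 1: [0↦4, 1↦3, 2↦1, 3↦4, 4↦4, 5↦0, 6↦5]  zeros at y ∈ {5}
  x = 2: [0↦0, 1↦1, 2↦4, 3↦1, 4↦5, 5↦1, 6↦2]  zeros at y ∈ {0}
  x = 3: [0↦4, 1↦5, 2↦4, 3↦0, 4↦6, 5↦0, 6↦2]  zeros at y ∈ {3, 5}
  x = 4: [0↦0, 1↦6, 2↦6, 3↦6, 4↦5, 5↦2, 6↦3]  zeros at y ∈ {0}
  x = 5: [0↦0, 1↦2, 2↦1, 3↦3, 4↦0, 5↦5, 6↦3]  zeros at y ∈ {0, 4}
  x = 6: [0↦2, 1↦5, 2↦1, 3↦3, 4↦3, 5↦0, 6↦0]  zeros at y ∈ {5, 6}
Collecting zeros: affine points = {(1, 5), (2, 0), (3, 3), (3, 5), (4, 0), (5, 0), (5, 4), (6, 5), (6, 6)}.
Total count |C(F_7)_aff| = 9.


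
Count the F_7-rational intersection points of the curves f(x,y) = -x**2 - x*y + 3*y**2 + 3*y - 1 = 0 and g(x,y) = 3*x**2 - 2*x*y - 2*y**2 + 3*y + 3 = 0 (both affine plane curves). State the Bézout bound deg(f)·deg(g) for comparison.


Common zeros: {(1, 2)}; count = 1; Bézout bound = 4.

deg(f) = 2, deg(g) = 2, so Bézout bound = 4.
Scan x ∈ F_7. For each x, list the y ∈ F_7 with f(x, y) ≡ 0 and those with g(x, y) ≡ 0 (mod 7); the common zeros in that column are the intersection.
  x = 0: f ≡ 0 at y ∈ {3}; g ≡ 0 at y ∈ ∅; common: ∅.
  x = 1: f ≡ 0 at y ∈ {2}; g ≡ 0 at y ∈ {2}; common: {2}.
  x = 2: f ≡ 0 at y ∈ ∅; g ≡ 0 at y ∈ {4, 6}; common: ∅.
  x = 3: f ≡ 0 at y ∈ {1, 6}; g ≡ 0 at y ∈ {4, 5}; common: ∅.
  x = 4: f ≡ 0 at y ∈ {2, 3}; g ≡ 0 at y ∈ ∅; common: ∅.
  x = 5: f ≡ 0 at y ∈ {4, 6}; g ≡ 0 at y ∈ {2, 5}; common: ∅.
  x = 6: f ≡ 0 at y ∈ ∅; g ≡ 0 at y ∈ ∅; common: ∅.
Collecting: common zeros = {(1, 2)}, so the count is 1.
Comparison with the Bézout bound: 1 ≤ 4 = deg(f)·deg(g), as expected for curves with no common component (the affine F_7-count falls short of the bound because intersections may lie at infinity, over extension fields, or carry multiplicity).


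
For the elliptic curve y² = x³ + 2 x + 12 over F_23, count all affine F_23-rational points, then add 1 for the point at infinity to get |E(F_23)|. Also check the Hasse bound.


Affine points = {(0, 9), (0, 14), (2, 1), (2, 22), (5, 3), (5, 20), (7, 1), (7, 22), (9, 0), (11, 10), (11, 13), (12, 4), (12, 19), (13, 2), (13, 21), (14, 1), (14, 22), (15, 6), (15, 17), (16, 0), (19, 3), (19, 20), (20, 5), (20, 18), (21, 0), (22, 3), (22, 20)}; affine count = 27; |E(F_23)| = 28.

Discriminant check: Δ ∝ 4a³ + 27b² = 4·2³ + 27·12² = 4·8 + 27·144 ≡ 10 (mod 23). Nonzero ⇒ E is nonsingular.
For each x ∈ F_23, compute rhs = x³ + 2·x + 12 mod 23, then count y ∈ F_23 with y² ≡ rhs.
  x = 0: rhs = 12, matching y values: 9, 14 (2 points).
  x = 1: rhs = 15, matching y values: none (0 points).
  x = 2: rhs = 1, matching y values: 1, 22 (2 points).
  x = 3: rhs = 22, matching y values: none (0 points).
  x = 4: rhs = 15, matching y values: none (0 points).
  x = 5: rhs = 9, matching y values: 3, 20 (2 points).
  x = 6: rhs = 10, matching y values: none (0 points).
  x = 7: rhs = 1, matching y values: 1, 22 (2 points).
  x = 8: rhs = 11, matching y values: none (0 points).
  x = 9: rhs = 0, matching y values: 0 (1 points).
  x = 10: rhs = 20, matching y values: none (0 points).
  x = 11: rhs = 8, matching y values: 10, 13 (2 points).
  x = 12: rhs = 16, matching y values: 4, 19 (2 points).
  x = 13: rhs = 4, matching y values: 2, 21 (2 points).
  x = 14: rhs = 1, matching y values: 1, 22 (2 points).
  x = 15: rhs = 13, matching y values: 6, 17 (2 points).
  x = 16: rhs = 0, matching y values: 0 (1 points).
  x = 17: rhs = 14, matching y values: none (0 points).
  x = 18: rhs = 15, matching y values: none (0 points).
  x = 19: rhs = 9, matching y values: 3, 20 (2 points).
  x = 20: rhs = 2, matching y values: 5, 18 (2 points).
  x = 21: rhs = 0, matching y values: 0 (1 points).
  x = 22: rhs = 9, matching y values: 3, 20 (2 points).
Total affine count: 27.
Full point count |E(F_23)| = 27 + 1 = 28.
Hasse bound: |28 − (23+1)| = |4| = 4 ≤ 2√23 ≈ 9.5917 ✓.


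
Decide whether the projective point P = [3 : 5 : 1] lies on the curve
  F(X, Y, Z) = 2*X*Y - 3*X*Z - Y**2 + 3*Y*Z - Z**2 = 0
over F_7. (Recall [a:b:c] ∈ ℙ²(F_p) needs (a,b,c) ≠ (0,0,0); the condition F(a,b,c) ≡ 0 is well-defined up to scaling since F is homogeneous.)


F(3,5,1) ≡ 3 (mod 7); P is NOT on the curve.

Evaluate F(3, 5, 1) term-by-term (mod 7).
  2*X*Y ↦ 2·3·5·1 = 30
  -3*X*Z ↦ -3·3·1·1 = -9
  -Y**2 ↦ -1·1·25·1 = -25
  3*Y*Z ↦ 3·1·5·1 = 15
  -Z**2 ↦ -1·1·1·1 = -1
Sum: F(3, 5, 1) = (30) + (-9) + (-25) + (15) + (-1) = 10.
Reducing mod 7: 10 ≡ 3 (mod 7).
Since F(a, b, c) ≡ 3 ≠ 0 (mod 7), P does NOT lie on the curve.


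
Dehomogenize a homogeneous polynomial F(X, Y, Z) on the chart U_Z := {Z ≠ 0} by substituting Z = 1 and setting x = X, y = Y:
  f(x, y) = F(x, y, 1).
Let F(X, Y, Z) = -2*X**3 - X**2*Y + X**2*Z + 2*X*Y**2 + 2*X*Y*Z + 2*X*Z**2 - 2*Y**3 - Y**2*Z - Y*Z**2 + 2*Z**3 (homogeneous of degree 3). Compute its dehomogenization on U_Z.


f(x, y) = -2*x**3 - x**2*y + x**2 + 2*x*y**2 + 2*x*y + 2*x - 2*y**3 - y**2 - y + 2

On U_Z we set Z = 1. Each monomial c·X^i·Y^j·Z^k in F becomes c·x^i·y^j·1^k = c·x^i·y^j.
Substituting Z = 1: F(X, Y, 1) = -2*x**3 - x**2*y + x**2 + 2*x*y**2 + 2*x*y + 2*x - 2*y**3 - y**2 - y + 2.
Note: deg(f) ≤ deg(F) = 3; strict inequality happens when F is divisible by Z (lost terms).


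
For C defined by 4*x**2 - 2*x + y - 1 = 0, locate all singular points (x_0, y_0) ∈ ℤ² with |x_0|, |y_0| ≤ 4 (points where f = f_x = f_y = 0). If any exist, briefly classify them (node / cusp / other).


No singular points in the scanned grid; C is smooth there.

Compute partial derivatives:
  f_x = 8*x - 2.
  f_y = 1.
f_y = 1 is a nonzero constant, so f_y never vanishes: no point (x, y) can satisfy f = f_x = f_y = 0. In particular no (x, y) ∈ {−4, ..., 4}² is singular; the curve is smooth.


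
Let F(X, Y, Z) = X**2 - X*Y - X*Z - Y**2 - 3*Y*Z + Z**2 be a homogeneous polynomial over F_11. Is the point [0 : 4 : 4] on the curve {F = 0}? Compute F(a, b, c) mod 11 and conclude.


F(0,4,4) ≡ 7 (mod 11); P is NOT on the curve.

Evaluate F(0, 4, 4) term-by-term (mod 11).
  X**2 ↦ 1·0·1·1 = 0
  -X*Y ↦ -1·0·4·1 = 0
  -X*Z ↦ -1·0·1·4 = 0
  -Y**2 ↦ -1·1·16·1 = -16
  -3*Y*Z ↦ -3·1·4·4 = -48
  Z**2 ↦ 1·1·1·16 = 16
Sum: F(0, 4, 4) = (0) + (0) + (0) + (-16) + (-48) + (16) = -48.
Reducing mod 11: -48 ≡ 7 (mod 11).
Since F(a, b, c) ≡ 7 ≠ 0 (mod 11), P does NOT lie on the curve.


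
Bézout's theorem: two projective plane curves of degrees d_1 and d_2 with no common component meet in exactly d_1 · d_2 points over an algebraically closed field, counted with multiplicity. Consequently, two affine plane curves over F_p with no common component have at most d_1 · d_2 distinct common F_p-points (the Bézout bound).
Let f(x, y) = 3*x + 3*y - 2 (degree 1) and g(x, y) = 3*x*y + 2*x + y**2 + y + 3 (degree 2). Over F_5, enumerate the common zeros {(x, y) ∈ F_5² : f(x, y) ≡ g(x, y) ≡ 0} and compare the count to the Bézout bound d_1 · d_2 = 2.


Common zeros: {(2, 2), (3, 1)}; count = 2; Bézout bound = 2.

deg(f) = 1, deg(g) = 2, so Bézout bound = 2.
Scan x ∈ F_5. For each x, list the y ∈ F_5 with f(x, y) ≡ 0 and those with g(x, y) ≡ 0 (mod 5); the common zeros in that column are the intersection.
  x = 0: f ≡ 0 at y ∈ {4}; g ≡ 0 at y ∈ {1, 3}; common: ∅.
  x = 1: f ≡ 0 at y ∈ {3}; g ≡ 0 at y ∈ {0, 1}; common: ∅.
  x = 2: f ≡ 0 at y ∈ {2}; g ≡ 0 at y ∈ {1, 2}; common: {2}.
  x = 3: f ≡ 0 at y ∈ {1}; g ≡ 0 at y ∈ {1, 4}; common: {1}.
  x = 4: f ≡ 0 at y ∈ {0}; g ≡ 0 at y ∈ {1}; common: ∅.
Collecting: common zeros = {(2, 2), (3, 1)}, so the count is 2.
Comparison with the Bézout bound: 2 ≤ 2 = deg(f)·deg(g), as expected for curves with no common component (the bound is attained).


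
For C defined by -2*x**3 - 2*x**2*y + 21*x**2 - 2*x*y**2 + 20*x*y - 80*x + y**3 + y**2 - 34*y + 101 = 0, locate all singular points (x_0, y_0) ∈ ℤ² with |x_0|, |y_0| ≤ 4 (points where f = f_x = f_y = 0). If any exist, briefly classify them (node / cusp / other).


Singular points: {(3, 2)}; classification: node.

Compute partial derivatives:
  f_x = -6*x**2 - 4*x*y + 42*x - 2*y**2 + 20*y - 80.
  f_y = -2*x**2 - 4*x*y + 20*x + 3*y**2 + 2*y - 34.
Scan x_0 ∈ {−4, ..., 4}. For each x_0, f_y(x_0, y) is a polynomial in y; find its integer roots y ∈ {−4, ..., 4}, then test f_x and f at those candidates.
  x = -4: f_y(-4, y) = 3*y**2 + 18*y - 146; no integer root y with |y| ≤ 4.
  x = -3: f_y(-3, y) = 3*y**2 + 14*y - 112; no integer root y with |y| ≤ 4.
  x = -2: f_y(-2, y) = 3*y**2 + 10*y - 82; no integer root y with |y| ≤ 4.
  x = -1: f_y(-1, y) = 3*y**2 + 6*y - 56; no integer root y with |y| ≤ 4.
  x = 0: f_y(0, y) = 3*y**2 + 2*y - 34; no integer root y with |y| ≤ 4.
  x = 1: f_y(1, y) = 3*y**2 - 2*y - 16; vanishes at y ∈ {-2}. (1, -2): f_x = -84 ≠ 0.
  x = 2: f_y(2, y) = 3*y**2 - 6*y - 2; no integer root y with |y| ≤ 4.
  x = 3: f_y(3, y) = 3*y**2 - 10*y + 8; vanishes at y ∈ {2}. (3, 2): f_x = 0, f = 0 — SINGULAR.
  x = 4: f_y(4, y) = 3*y**2 - 14*y + 14; no integer root y with |y| ≤ 4.
Only singular point on the grid: (3, 2).
Classify: substitute x = 3 + u, y = 2 + v and expand: f = -2*u**3 - 2*u**2*v - u**2 - 2*u*v**2 + v**3 + v**2.
No constant or linear terms (consistent with a singular point). Quadratic part: -u**2 + v**2. Cubic part: -2*u**3 - 2*u**2*v - 2*u*v**2 + v**3.
The quadratic part v**2 - u**2 = (v − u)(v + u) splits into two distinct linear factors, so there are two distinct tangent lines y − 2 = ±(x − 3) — this is a node (ordinary double point).
Classification: node.


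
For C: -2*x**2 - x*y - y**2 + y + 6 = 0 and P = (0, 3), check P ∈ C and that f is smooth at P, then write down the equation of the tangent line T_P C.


Tangent line at P: -3*x - 5*y + 15 = 0.

Step 1: f(0, 3) = 0, so P lies on C.
Step 2: partial derivatives
  f_x(x, y) = -4*x - y, f_y(x, y) = -x - 2*y + 1.
  f_x(P) = -3, f_y(P) = -5 (gradient nonzero, so P is smooth).
Step 3: tangent line at P: -3·(x − 0) + -5·(y − 3) = 0.
Expanding: -3*x - 5*y + 15 = 0.


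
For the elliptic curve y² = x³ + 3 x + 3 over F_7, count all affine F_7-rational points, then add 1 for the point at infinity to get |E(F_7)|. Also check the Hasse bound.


Affine points = {(1, 0), (3, 2), (3, 5), (4, 3), (4, 4)}; affine count = 5; |E(F_7)| = 6.

Discriminant check: Δ ∝ 4a³ + 27b² = 4·3³ + 27·3² = 4·27 + 27·9 ≡ 1 (mod 7). Nonzero ⇒ E is nonsingular.
For each x ∈ F_7, compute rhs = x³ + 3·x + 3 mod 7, then count y ∈ F_7 with y² ≡ rhs.
  x = 0: rhs = 3, matching y values: none (0 points).
  x = 1: rhs = 0, matching y values: 0 (1 points).
  x = 2: rhs = 3, matching y values: none (0 points).
  x = 3: rhs = 4, matching y values: 2, 5 (2 points).
  x = 4: rhs = 2, matching y values: 3, 4 (2 points).
  x = 5: rhs = 3, matching y values: none (0 points).
  x = 6: rhs = 6, matching y values: none (0 points).
Total affine count: 5.
Full point count |E(F_7)| = 5 + 1 = 6.
Hasse bound: |6 − (7+1)| = |-2| = 2 ≤ 2√7 ≈ 5.2915 ✓.


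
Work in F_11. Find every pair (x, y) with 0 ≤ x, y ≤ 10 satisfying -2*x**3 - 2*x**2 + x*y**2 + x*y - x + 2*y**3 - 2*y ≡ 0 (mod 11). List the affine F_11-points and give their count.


Affine F_11-points: {(0, 0), (0, 1), (0, 10), (1, 3), (2, 1), (6, 2), (7, 2), (7, 5), (7, 6), (8, 1), (8, 2), (8, 4)}; count = 12.

For each of the 121 pairs (x, y) ∈ F_11², evaluate f(x, y) mod 11. Record the zeros.
  x = 0: [0↦0, 1↦0, 2↦1, 3↦4, 4↦10, 5↦9, 6↦2, 7↦1, 8↦7, 9↦10, 10↦0]  zeros at y ∈ {0, 1, 10}
  x = 1: [0↦6, 1↦8, 2↦2, 3↦0, 4↦3, 5↦1, 6↦6, 7↦8, 8↦8, 9↦7, 10↦6]  zeros at y ∈ {3}
  x = 2: [0↦7, 1↦0, 2↦9, 3↦2, 4↦2, 5↦10, 6↦5, 7↦10, 8↦4, 9↦10, 10↦7]  zeros at y ∈ {1}
  x = 3: [0↦2, 1↦8, 2↦10, 3↦9, 4↦6, 5↦2, 6↦9, 7↦6, 8↦5, 9↦7, 10↦2]  zeros at y ∈ ∅
  x = 4: [0↦1, 1↦9, 2↦4, 3↦9, 4↦3, 5↦9, 6↦6, 7↦6, 8↦10, 9↦8, 10↦1]  zeros at y ∈ ∅
  x = 5: [0↦3, 1↦2, 2↦1, 3↦1, 4↦3, 5↦8, 6↦6, 7↦9, 8↦7, 9↦1, 10↦3]  zeros at y ∈ ∅
  x = 6: [0↦7, 1↦8, 2↦0, 3↦6, 4↦5, 5↦9, 6↦8, 7↦3, 8↦6, 9↦7, 10↦7]  zeros at y ∈ {2}
  x = 7: [0↦1, 1↦4, 2↦0, 3↦1, 4↦8, 5↦0, 6↦0, 7↦9, 8↦6, 9↦3, 10↦1]  zeros at y ∈ {2, 5, 6}
  x = 8: [0↦6, 1↦0, 2↦0, 3↦7, 4↦0, 5↦2, 6↦3, 7↦4, 8↦6, 9↦10, 10↦6]  zeros at y ∈ {1, 2, 4}
  x = 9: [0↦10, 1↦6, 2↦10, 3↦1, 4↦2, 5↦3, 6↦5, 7↦9, 8↦5, 9↦5, 10↦10]  zeros at y ∈ ∅
  x = 10: [0↦1, 1↦10, 2↦7, 3↦4, 4↦2, 5↦2, 6↦5, 7↦1, 8↦2, 9↦9, 10↦1]  zeros at y ∈ ∅
Collecting zeros: affine points = {(0, 0), (0, 1), (0, 10), (1, 3), (2, 1), (6, 2), (7, 2), (7, 5), (7, 6), (8, 1), (8, 2), (8, 4)}.
Total count |C(F_11)_aff| = 12.


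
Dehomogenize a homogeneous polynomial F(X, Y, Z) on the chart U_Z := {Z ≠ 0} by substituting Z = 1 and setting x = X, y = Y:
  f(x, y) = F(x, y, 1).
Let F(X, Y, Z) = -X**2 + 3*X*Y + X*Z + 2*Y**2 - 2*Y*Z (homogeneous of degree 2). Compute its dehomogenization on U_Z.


f(x, y) = -x**2 + 3*x*y + x + 2*y**2 - 2*y

On U_Z we set Z = 1. Each monomial c·X^i·Y^j·Z^k in F becomes c·x^i·y^j·1^k = c·x^i·y^j.
Substituting Z = 1: F(X, Y, 1) = -x**2 + 3*x*y + x + 2*y**2 - 2*y.
Note: deg(f) ≤ deg(F) = 2; strict inequality happens when F is divisible by Z (lost terms).


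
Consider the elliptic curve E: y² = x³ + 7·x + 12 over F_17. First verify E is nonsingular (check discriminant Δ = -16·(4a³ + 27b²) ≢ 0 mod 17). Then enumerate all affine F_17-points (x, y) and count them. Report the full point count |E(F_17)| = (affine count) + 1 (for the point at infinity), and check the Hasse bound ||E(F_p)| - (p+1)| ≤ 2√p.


Affine points = {(2, 0), (3, 3), (3, 14), (4, 6), (4, 11), (5, 6), (5, 11), (6, 7), (6, 10), (7, 8), (7, 9), (8, 6), (8, 11), (11, 3), (11, 14), (14, 7), (14, 10), (16, 2), (16, 15)}; affine count = 19; |E(F_17)| = 20.

Discriminant check: Δ ∝ 4a³ + 27b² = 4·7³ + 27·12² = 4·343 + 27·144 ≡ 7 (mod 17). Nonzero ⇒ E is nonsingular.
For each x ∈ F_17, compute rhs = x³ + 7·x + 12 mod 17, then count y ∈ F_17 with y² ≡ rhs.
  x = 0: rhs = 12, matching y values: none (0 points).
  x = 1: rhs = 3, matching y values: none (0 points).
  x = 2: rhs = 0, matching y values: 0 (1 points).
  x = 3: rhs = 9, matching y values: 3, 14 (2 points).
  x = 4: rhs = 2, matching y values: 6, 11 (2 points).
  x = 5: rhs = 2, matching y values: 6, 11 (2 points).
  x = 6: rhs = 15, matching y values: 7, 10 (2 points).
  x = 7: rhs = 13, matching y values: 8, 9 (2 points).
  x = 8: rhs = 2, matching y values: 6, 11 (2 points).
  x = 9: rhs = 5, matching y values: none (0 points).
  x = 10: rhs = 11, matching y values: none (0 points).
  x = 11: rhs = 9, matching y values: 3, 14 (2 points).
  x = 12: rhs = 5, matching y values: none (0 points).
  x = 13: rhs = 5, matching y values: none (0 points).
  x = 14: rhs = 15, matching y values: 7, 10 (2 points).
  x = 15: rhs = 7, matching y values: none (0 points).
  x = 16: rhs = 4, matching y values: 2, 15 (2 points).
Total affine count: 19.
Full point count |E(F_17)| = 19 + 1 = 20.
Hasse bound: |20 − (17+1)| = |2| = 2 ≤ 2√17 ≈ 8.2462 ✓.


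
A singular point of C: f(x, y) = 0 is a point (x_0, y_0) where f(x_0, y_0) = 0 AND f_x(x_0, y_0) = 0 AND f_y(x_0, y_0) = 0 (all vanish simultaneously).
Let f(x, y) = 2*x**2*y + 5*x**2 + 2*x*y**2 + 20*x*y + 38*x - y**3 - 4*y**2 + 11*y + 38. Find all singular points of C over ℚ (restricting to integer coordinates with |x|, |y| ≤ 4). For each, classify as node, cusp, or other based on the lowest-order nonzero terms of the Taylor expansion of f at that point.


Singular points: {(-2, -3)}; classification: node.

Compute partial derivatives:
  f_x = 4*x*y + 10*x + 2*y**2 + 20*y + 38.
  f_y = 2*x**2 + 4*x*y + 20*x - 3*y**2 - 8*y + 11.
Scan x_0 ∈ {−4, ..., 4}. For each x_0, f_y(x_0, y) is a polynomial in y; find its integer roots y ∈ {−4, ..., 4}, then test f_x and f at those candidates.
  x = -4: f_y(-4, y) = -3*y**2 - 24*y - 37; no integer root y with |y| ≤ 4.
  x = -3: f_y(-3, y) = -3*y**2 - 20*y - 31; no integer root y with |y| ≤ 4.
  x = -2: f_y(-2, y) = -3*y**2 - 16*y - 21; vanishes at y ∈ {-3}. (-2, -3): f_x = 0, f = 0 — SINGULAR.
  x = -1: f_y(-1, y) = -3*y**2 - 12*y - 7; no integer root y with |y| ≤ 4.
  x = 0: f_y(0, y) = -3*y**2 - 8*y + 11; vanishes at y ∈ {1}. (0, 1): f_x = 60 ≠ 0.
  x = 1: f_y(1, y) = -3*y**2 - 4*y + 33; no integer root y with |y| ≤ 4.
  x = 2: f_y(2, y) = 59 - 3*y**2; no integer root y with |y| ≤ 4.
  x = 3: f_y(3, y) = -3*y**2 + 4*y + 89; no integer root y with |y| ≤ 4.
  x = 4: f_y(4, y) = -3*y**2 + 8*y + 123; no integer root y with |y| ≤ 4.
Only singular point on the grid: (-2, -3).
Classify: substitute x = -2 + u, y = -3 + v and expand: f = 2*u**2*v - u**2 + 2*u*v**2 - v**3 + v**2.
No constant or linear terms (consistent with a singular point). Quadratic part: -u**2 + v**2. Cubic part: 2*u**2*v + 2*u*v**2 - v**3.
The quadratic part v**2 - u**2 = (v − u)(v + u) splits into two distinct linear factors, so there are two distinct tangent lines y − -3 = ±(x − -2) — this is a node (ordinary double point).
Classification: node.


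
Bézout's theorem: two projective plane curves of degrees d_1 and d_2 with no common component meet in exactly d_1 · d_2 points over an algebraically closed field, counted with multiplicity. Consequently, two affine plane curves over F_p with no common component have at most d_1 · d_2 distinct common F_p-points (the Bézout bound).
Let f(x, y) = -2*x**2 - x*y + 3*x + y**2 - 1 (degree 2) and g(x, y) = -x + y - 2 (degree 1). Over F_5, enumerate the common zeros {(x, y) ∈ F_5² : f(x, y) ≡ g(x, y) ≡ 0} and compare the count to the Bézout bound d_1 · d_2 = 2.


Common zeros: {(2, 4), (3, 0)}; count = 2; Bézout bound = 2.

deg(f) = 2, deg(g) = 1, so Bézout bound = 2.
Scan x ∈ F_5. For each x, list the y ∈ F_5 with f(x, y) ≡ 0 and those with g(x, y) ≡ 0 (mod 5); the common zeros in that column are the intersection.
  x = 0: f ≡ 0 at y ∈ {1, 4}; g ≡ 0 at y ∈ {2}; common: ∅.
  x = 1: f ≡ 0 at y ∈ {0, 1}; g ≡ 0 at y ∈ {3}; common: ∅.
  x = 2: f ≡ 0 at y ∈ {3, 4}; g ≡ 0 at y ∈ {4}; common: {4}.
  x = 3: f ≡ 0 at y ∈ {0, 3}; g ≡ 0 at y ∈ {0}; common: {0}.
  x = 4: f ≡ 0 at y ∈ {2}; g ≡ 0 at y ∈ {1}; common: ∅.
Collecting: common zeros = {(2, 4), (3, 0)}, so the count is 2.
Comparison with the Bézout bound: 2 ≤ 2 = deg(f)·deg(g), as expected for curves with no common component (the bound is attained).


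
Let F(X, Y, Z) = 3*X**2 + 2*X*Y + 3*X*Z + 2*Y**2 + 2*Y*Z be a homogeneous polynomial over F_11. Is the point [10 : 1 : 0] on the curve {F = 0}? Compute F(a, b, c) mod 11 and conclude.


F(10,1,0) ≡ 3 (mod 11); P is NOT on the curve.

Evaluate F(10, 1, 0) term-by-term (mod 11).
  3*X**2 ↦ 3·100·1·1 = 300
  2*X*Y ↦ 2·10·1·1 = 20
  3*X*Z ↦ 3·10·1·0 = 0
  2*Y**2 ↦ 2·1·1·1 = 2
  2*Y*Z ↦ 2·1·1·0 = 0
Sum: F(10, 1, 0) = (300) + (20) + (0) + (2) + (0) = 322.
Reducing mod 11: 322 ≡ 3 (mod 11).
Since F(a, b, c) ≡ 3 ≠ 0 (mod 11), P does NOT lie on the curve.


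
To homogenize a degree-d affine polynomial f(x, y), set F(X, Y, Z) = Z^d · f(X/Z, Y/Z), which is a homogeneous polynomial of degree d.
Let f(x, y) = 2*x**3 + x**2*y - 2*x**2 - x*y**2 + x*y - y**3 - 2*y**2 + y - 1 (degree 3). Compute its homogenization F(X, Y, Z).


F(X, Y, Z) = 2*X**3 + X**2*Y - 2*X**2*Z - X*Y**2 + X*Y*Z - Y**3 - 2*Y**2*Z + Y*Z**2 - Z**3

deg(f) = 3.
Substitute x = X/Z, y = Y/Z into f, then multiply by Z^3.
  monomial 2·x^3·y^0 ↦ 2·X^3·Y^0·Z^0.
  monomial 1·x^2·y^1 ↦ 1·X^2·Y^1·Z^0.
  monomial -2·x^2·y^0 ↦ -2·X^2·Y^0·Z^1.
  monomial -1·x^1·y^2 ↦ -1·X^1·Y^2·Z^0.
  monomial 1·x^1·y^1 ↦ 1·X^1·Y^1·Z^1.
  monomial -1·x^0·y^3 ↦ -1·X^0·Y^3·Z^0.
  monomial -2·x^0·y^2 ↦ -2·X^0·Y^2·Z^1.
  monomial 1·x^0·y^1 ↦ 1·X^0·Y^1·Z^2.
  monomial -1·x^0·y^0 ↦ -1·X^0·Y^0·Z^3.
Collecting: F(X, Y, Z) = 2*X**3 + X**2*Y - 2*X**2*Z - X*Y**2 + X*Y*Z - Y**3 - 2*Y**2*Z + Y*Z**2 - Z**3.


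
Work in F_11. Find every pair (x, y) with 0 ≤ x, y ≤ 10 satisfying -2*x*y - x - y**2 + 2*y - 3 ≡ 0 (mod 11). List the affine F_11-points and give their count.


Affine F_11-points: {(0, 4), (0, 9), (3, 1), (3, 6), (6, 2), (6, 10), (7, 3), (7, 7), (8, 0), (8, 8)}; count = 10.

For each of the 121 pairs (x, y) ∈ F_11², evaluate f(x, y) mod 11. Record the zeros.
  x = 0: [0↦8, 1↦9, 2↦8, 3↦5, 4↦0, 5↦4, 6↦6, 7↦6, 8↦4, 9↦0, 10↦5]  zeros at y ∈ {4, 9}
  x = 1: [0↦7, 1↦6, 2↦3, 3↦9, 4↦2, 5↦4, 6↦4, 7↦2, 8↦9, 9↦3, 10↦6]  zeros at y ∈ ∅
  x = 2: [0↦6, 1↦3, 2↦9, 3↦2, 4↦4, 5↦4, 6↦2, 7↦9, 8↦3, 9↦6, 10↦7]  zeros at y ∈ ∅
  x = 3: [0↦5, 1↦0, 2↦4, 3↦6, 4↦6, 5↦4, 6↦0, 7↦5, 8↦8, 9↦9, 10↦8]  zeros at y ∈ {1, 6}
  x = 4: [0↦4, 1↦8, 2↦10, 3↦10, 4↦8, 5↦4, 6↦9, 7↦1, 8↦2, 9↦1, 10↦9]  zeros at y ∈ ∅
  x = 5: [0↦3, 1↦5, 2↦5, 3↦3, 4↦10, 5↦4, 6↦7, 7↦8, 8↦7, 9↦4, 10↦10]  zeros at y ∈ ∅
  x = 6: [0↦2, 1↦2, 2↦0, 3↦7, 4↦1, 5↦4, 6↦5, 7↦4, 8↦1, 9↦7, 10↦0]  zeros at y ∈ {2, 10}
  x = 7: [0↦1, 1↦10, 2↦6, 3↦0, 4↦3, 5↦4, 6↦3, 7↦0, 8↦6, 9↦10, 10↦1]  zeros at y ∈ {3, 7}
  x = 8: [0↦0, 1↦7, 2↦1, 3↦4, 4↦5, 5↦4, 6↦1, 7↦7, 8↦0, 9↦2, 10↦2]  zeros at y ∈ {0, 8}
  x = 9: [0↦10, 1↦4, 2↦7, 3↦8, 4↦7, 5↦4, 6↦10, 7↦3, 8↦5, 9↦5, 10↦3]  zeros at y ∈ ∅
  x = 10: [0↦9, 1↦1, 2↦2, 3↦1, 4↦9, 5↦4, 6↦8, 7↦10, 8↦10, 9↦8, 10↦4]  zeros at y ∈ ∅
Collecting zeros: affine points = {(0, 4), (0, 9), (3, 1), (3, 6), (6, 2), (6, 10), (7, 3), (7, 7), (8, 0), (8, 8)}.
Total count |C(F_11)_aff| = 10.


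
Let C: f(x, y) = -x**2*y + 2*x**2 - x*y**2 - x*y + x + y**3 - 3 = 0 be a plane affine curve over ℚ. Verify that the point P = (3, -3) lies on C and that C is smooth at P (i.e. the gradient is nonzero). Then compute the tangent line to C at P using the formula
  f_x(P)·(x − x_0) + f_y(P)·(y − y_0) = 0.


Tangent line at P: 25*x + 33*y + 24 = 0.

Step 1: f(3, -3) = 0, so P lies on C.
Step 2: partial derivatives
  f_x(x, y) = -2*x*y + 4*x - y**2 - y + 1, f_y(x, y) = -x**2 - 2*x*y - x + 3*y**2.
  f_x(P) = 25, f_y(P) = 33 (gradient nonzero, so P is smooth).
Step 3: tangent line at P: 25·(x − 3) + 33·(y − -3) = 0.
Expanding: 25*x + 33*y + 24 = 0.
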